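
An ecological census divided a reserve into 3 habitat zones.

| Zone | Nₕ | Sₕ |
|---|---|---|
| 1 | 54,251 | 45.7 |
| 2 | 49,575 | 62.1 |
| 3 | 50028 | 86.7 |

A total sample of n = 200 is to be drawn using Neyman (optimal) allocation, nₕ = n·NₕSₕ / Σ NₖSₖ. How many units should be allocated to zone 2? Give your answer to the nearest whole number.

62

1: NₕSₕ = 54251·45.7 = 2479270.7
2: NₕSₕ = 49575·62.1 = 3078607.5
3: NₕSₕ = 50028·86.7 = 4337427.6
Σ NₕSₕ = 9895305.8.
n_2 = 200·3078607.5/9895305.8 = 62.224... → 62.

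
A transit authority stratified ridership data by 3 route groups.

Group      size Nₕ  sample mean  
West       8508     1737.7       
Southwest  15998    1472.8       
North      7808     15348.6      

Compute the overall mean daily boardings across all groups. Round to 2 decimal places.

4895.34

N = 32314; weights Wₕ = Nₕ/N = (0.2633, 0.4951, 0.2416).
x̄_st = Σ Wₕ·x̄ₕ = 0.2633·1737.7 + 0.4951·1472.8 + 0.2416·15348.6 ≈ 4895.3418...
→ 4895.34.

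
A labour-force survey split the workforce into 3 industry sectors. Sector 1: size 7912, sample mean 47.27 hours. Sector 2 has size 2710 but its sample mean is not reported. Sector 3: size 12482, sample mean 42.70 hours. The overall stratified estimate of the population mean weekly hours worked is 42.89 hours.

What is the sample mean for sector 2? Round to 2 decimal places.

Σ Nₕx̄ₕ = N·μ, so 2710·x̄_2 = 23104·42.89 − (7912·47.27 + 12482·42.70).
= 990930.56 − 906981.64 = 83948.92.
x̄_2 = 83948.92 / 2710 = 30.9775... → 30.98.

30.98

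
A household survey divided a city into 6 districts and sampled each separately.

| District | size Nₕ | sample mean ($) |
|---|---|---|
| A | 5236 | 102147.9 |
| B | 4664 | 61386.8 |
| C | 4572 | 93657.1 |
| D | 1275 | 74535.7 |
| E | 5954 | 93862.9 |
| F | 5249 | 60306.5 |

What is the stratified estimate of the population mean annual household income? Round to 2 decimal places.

82367.21

N = 26950; weights Wₕ = Nₕ/N = (0.1943, 0.1731, 0.1696, 0.0473, 0.2209, 0.1948).
x̄_st = Σ Wₕ·x̄ₕ = 0.1943·102147.9 + 0.1731·61386.8 + 0.1696·93657.1 + 0.0473·74535.7 + 0.2209·93862.9 + 0.1948·60306.5 ≈ 82367.2075...
→ 82367.21.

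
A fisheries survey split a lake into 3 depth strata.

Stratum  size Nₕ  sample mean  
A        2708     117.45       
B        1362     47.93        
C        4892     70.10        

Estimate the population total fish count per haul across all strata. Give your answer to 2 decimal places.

726264.46

A: 2708·117.45 = 318054.6
B: 1362·47.93 = 65280.66
C: 4892·70.10 = 342929.2
τ̂ = Σ Nₕx̄ₕ = 726264.46.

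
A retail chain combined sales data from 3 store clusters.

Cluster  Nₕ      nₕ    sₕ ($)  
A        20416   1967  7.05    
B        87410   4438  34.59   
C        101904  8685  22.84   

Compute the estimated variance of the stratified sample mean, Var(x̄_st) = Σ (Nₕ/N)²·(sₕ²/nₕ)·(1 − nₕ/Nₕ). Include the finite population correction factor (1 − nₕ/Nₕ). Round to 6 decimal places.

N = 209730; Wₕ = Nₕ/N.
cluster A: (20416/209730)²·7.05²/1967·(1 − 1967/20416) = 0.000216370
cluster B: (87410/209730)²·34.59²/4438·(1 − 4438/87410) = 0.044451395
cluster C: (101904/209730)²·22.84²/8685·(1 − 8685/101904) = 0.012971701
Sum = 0.057639465 → 0.057639.

0.057639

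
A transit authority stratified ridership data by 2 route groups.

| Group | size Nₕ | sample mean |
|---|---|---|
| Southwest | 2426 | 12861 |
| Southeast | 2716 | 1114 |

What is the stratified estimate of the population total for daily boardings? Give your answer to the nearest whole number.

Southwest: 2426·12861 = 31200786
Southeast: 2716·1114 = 3025624
τ̂ = Σ Nₕx̄ₕ = 34226410.

34226410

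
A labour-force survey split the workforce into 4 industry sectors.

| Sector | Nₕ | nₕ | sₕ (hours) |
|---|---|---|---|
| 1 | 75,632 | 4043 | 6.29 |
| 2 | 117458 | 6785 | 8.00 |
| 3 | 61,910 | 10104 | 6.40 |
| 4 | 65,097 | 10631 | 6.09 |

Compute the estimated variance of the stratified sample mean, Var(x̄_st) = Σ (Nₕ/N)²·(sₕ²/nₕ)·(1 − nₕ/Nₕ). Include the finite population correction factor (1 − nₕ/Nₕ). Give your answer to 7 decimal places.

N = 320097; Wₕ = Nₕ/N.
sector 1: (75632/320097)²·6.29²/4043·(1 − 4043/75632) = 0.0005171139
sector 2: (117458/320097)²·8.00²/6785·(1 − 6785/117458) = 0.0011967163
sector 3: (61910/320097)²·6.40²/10104·(1 − 10104/61910) = 0.0001268949
sector 4: (65097/320097)²·6.09²/10631·(1 − 10631/65097) = 0.0001207212
Sum = 0.0019614464 → 0.0019614.

0.0019614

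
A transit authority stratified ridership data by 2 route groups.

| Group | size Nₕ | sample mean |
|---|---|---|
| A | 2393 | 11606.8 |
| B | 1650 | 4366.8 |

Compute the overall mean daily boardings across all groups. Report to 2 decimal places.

8652.06

x̄_st = (Σ Nₕx̄ₕ) / (Σ Nₕ) = (2393·11606.8 + 1650·4366.8) / 4043
= 34980292.4 / 4043 = 8652.0634... → 8652.06.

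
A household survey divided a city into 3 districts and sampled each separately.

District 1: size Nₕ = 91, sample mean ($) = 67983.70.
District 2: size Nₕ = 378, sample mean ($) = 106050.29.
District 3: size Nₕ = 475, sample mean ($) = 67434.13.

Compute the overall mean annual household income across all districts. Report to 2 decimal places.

82949.93

N = 91 + 378 + 475 = 944.
Weight each subgroup mean by Nₕ/N and sum.
Σ Nₕx̄ₕ = 91·67983.70 + 378·106050.29 + 475·67434.13 = 6186516.7 + 40087009.62 + 32031211.75 = 78304738.07.
Divide by N: 78304738.07 / 944 = 82949.9344... → 82949.93.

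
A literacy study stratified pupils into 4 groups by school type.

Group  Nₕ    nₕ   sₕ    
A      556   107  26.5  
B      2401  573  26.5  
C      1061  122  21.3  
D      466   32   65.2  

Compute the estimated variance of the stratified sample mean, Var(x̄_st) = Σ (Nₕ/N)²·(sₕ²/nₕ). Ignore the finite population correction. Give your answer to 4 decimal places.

N = 4484. Term for each stratum: Wₕ²sₕ²/nₕ.
Var(x̄_st) = 0.1009082 + 0.3513907 + 0.2082087 + 1.4347817 = 2.0952893 → 2.0953.

2.0953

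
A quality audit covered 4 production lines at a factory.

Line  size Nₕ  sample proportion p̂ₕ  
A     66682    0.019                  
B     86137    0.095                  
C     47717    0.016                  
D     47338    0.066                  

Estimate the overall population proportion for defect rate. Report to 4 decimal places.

N = 66682 + 86137 + 47717 + 47338 = 247874.
Overall proportion = Σ (Nₕ/N)·p̂ₕ.
Σ Nₕp̂ₕ = 1266.958 + 8183.015 + 763.472 + 3124.308 = 13337.753.
13337.753 / 247874 = 0.053809... → 0.0538.

0.0538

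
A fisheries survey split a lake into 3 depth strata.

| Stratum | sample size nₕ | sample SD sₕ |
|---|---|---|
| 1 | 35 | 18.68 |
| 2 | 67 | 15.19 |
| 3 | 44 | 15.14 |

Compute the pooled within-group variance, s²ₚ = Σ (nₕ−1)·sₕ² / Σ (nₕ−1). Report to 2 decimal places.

1: (35−1)·18.68² = 34·348.9424 = 11864.0416
2: (67−1)·15.19² = 66·230.7361 = 15228.5826
3: (44−1)·15.14² = 43·229.2196 = 9856.4428
Numerator = 36949.067; denominator = Σ(nₕ−1) = 143.
s²ₚ = 36949.067/143 = 258.3851... → 258.39.

258.39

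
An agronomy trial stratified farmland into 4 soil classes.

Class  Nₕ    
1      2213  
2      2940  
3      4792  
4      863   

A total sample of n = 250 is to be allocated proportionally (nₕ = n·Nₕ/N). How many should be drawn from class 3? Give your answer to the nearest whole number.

111

N = 2213 + 2940 + 4792 + 863 = 10808.
n_3 = 250·4792/10808 = 110.844... → 111.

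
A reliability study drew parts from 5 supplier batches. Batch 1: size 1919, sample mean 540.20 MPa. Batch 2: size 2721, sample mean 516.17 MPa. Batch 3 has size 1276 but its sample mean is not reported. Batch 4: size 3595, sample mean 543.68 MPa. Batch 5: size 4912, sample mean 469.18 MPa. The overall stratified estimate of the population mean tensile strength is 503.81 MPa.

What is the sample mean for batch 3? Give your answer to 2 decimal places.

443.70

N = 1919 + 2721 + 1276 + 3595 + 4912 = 14423.
Overall total = μ·N = 503.81·14423 = 7266451.63.
Subtract the known strata: 1919·540.20 + 2721·516.17 + 3595·543.68 + 4912·469.18 = 6700284.13.
Remaining total for batch 3: 7266451.63 − 6700284.13 = 566167.5.
Divide by its size: 566167.5 / 1276 = 443.7049... → 443.70.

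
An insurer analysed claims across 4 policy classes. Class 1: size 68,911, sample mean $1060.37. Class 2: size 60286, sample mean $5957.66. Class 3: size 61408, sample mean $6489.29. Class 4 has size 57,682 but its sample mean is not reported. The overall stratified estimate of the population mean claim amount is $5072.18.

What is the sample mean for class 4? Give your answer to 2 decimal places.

7430.87

N = 68911 + 60286 + 61408 + 57682 = 248287.
Overall total = μ·N = 5072.18·248287 = 1259356355.66.
Subtract the known strata: 68911·1060.37 + 60286·5957.66 + 61408·6489.29 = 830728968.15.
Remaining total for class 4: 1259356355.66 − 830728968.15 = 428627387.51.
Divide by its size: 428627387.51 / 57682 = 7430.8690... → 7430.87.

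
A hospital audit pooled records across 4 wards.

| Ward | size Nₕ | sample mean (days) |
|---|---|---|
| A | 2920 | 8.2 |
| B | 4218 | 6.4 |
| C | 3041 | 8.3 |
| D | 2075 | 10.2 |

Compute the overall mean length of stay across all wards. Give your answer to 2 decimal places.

N = 12254; weights Wₕ = Nₕ/N = (0.2383, 0.3442, 0.2482, 0.1693).
x̄_st = Σ Wₕ·x̄ₕ = 0.2383·8.2 + 0.3442·6.4 + 0.2482·8.3 + 0.1693·10.2 ≈ 7.9439...
→ 7.94.

7.94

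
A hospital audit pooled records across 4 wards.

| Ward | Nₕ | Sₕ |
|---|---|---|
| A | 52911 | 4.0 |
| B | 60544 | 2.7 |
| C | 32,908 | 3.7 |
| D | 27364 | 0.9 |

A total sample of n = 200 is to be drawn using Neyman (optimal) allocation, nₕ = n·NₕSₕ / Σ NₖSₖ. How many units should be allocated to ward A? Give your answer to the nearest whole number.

81

A: NₕSₕ = 52911·4.0 = 211644
B: NₕSₕ = 60544·2.7 = 163468.8
C: NₕSₕ = 32908·3.7 = 121759.6
D: NₕSₕ = 27364·0.9 = 24627.6
Σ NₕSₕ = 521500.
n_A = 200·211644/521500 = 81.167... → 81.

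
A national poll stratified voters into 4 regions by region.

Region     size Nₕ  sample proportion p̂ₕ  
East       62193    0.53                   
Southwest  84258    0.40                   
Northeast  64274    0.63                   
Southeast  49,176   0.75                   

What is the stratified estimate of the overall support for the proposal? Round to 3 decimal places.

Wₕ = Nₕ/N with N = 259901: 0.2393, 0.3242, 0.2473, 0.1892.
p̂_st = 0.2393·0.53 + 0.3242·0.40 + 0.2473·0.63 + 0.1892·0.75 ≈ 0.55421... → 0.554.

0.554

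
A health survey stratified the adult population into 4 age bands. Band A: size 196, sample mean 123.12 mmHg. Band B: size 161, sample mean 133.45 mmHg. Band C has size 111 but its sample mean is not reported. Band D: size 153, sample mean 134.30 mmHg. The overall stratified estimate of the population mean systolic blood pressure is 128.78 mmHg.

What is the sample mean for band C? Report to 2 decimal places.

124.39

Σ Nₕx̄ₕ = N·μ, so 111·x̄_C = 621·128.78 − (196·123.12 + 161·133.45 + 153·134.30).
= 79972.38 − 66164.87 = 13807.51.
x̄_C = 13807.51 / 111 = 124.3920... → 124.39.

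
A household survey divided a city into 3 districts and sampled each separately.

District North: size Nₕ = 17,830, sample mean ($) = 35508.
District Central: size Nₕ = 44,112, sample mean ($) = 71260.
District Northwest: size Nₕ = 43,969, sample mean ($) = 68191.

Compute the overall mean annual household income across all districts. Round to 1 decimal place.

63967.1

x̄_st = (Σ Nₕx̄ₕ) / (Σ Nₕ) = (17830·35508 + 44112·71260 + 43969·68191) / 105911
= 6774818839 / 105911 = 63967.093... → 63967.1.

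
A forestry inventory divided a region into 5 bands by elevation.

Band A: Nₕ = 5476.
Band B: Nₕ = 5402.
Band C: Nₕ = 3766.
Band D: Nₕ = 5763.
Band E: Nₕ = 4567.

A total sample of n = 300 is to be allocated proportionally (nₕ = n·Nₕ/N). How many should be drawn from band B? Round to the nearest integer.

Share of band B = 5402/24974 = 0.21630.
Allocate 300 × 0.21630 = 64.891... → 65.

65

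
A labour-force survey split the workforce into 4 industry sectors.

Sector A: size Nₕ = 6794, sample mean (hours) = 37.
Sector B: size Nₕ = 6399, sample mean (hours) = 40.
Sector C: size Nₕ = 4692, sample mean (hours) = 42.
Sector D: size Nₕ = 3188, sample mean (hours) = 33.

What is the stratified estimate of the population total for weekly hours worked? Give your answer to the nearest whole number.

A: 6794·37 = 251378
B: 6399·40 = 255960
C: 4692·42 = 197064
D: 3188·33 = 105204
τ̂ = Σ Nₕx̄ₕ = 809606.

809606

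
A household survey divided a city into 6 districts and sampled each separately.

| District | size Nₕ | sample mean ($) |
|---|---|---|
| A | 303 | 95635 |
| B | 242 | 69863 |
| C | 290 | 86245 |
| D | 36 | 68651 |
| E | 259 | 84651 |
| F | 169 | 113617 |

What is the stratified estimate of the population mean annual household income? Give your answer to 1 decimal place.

N = 303 + 242 + 290 + 36 + 259 + 169 = 1299.
The stratified mean weights each stratum mean by its population share Nₕ/N.
Σ Nₕx̄ₕ = 303·95635 + 242·69863 + 290·86245 + 36·68651 + 259·84651 + 169·113617 = 28977405 + 16906846 + 25011050 + 2471436 + 21924609 + 19201273 = 114492619.
Divide by N: 114492619 / 1299 = 88139.045... → 88139.0.

88139.0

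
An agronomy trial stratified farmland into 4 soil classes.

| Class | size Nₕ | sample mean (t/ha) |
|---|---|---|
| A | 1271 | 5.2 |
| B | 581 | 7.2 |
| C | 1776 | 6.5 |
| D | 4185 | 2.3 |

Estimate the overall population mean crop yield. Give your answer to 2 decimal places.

4.09

N = 1271 + 581 + 1776 + 4185 = 7813.
The stratified mean weights each stratum mean by its population share Nₕ/N.
Σ Nₕx̄ₕ = 1271·5.2 + 581·7.2 + 1776·6.5 + 4185·2.3 = 6609.2 + 4183.2 + 11544 + 9625.5 = 31961.9.
Divide by N: 31961.9 / 7813 = 4.0909... → 4.09.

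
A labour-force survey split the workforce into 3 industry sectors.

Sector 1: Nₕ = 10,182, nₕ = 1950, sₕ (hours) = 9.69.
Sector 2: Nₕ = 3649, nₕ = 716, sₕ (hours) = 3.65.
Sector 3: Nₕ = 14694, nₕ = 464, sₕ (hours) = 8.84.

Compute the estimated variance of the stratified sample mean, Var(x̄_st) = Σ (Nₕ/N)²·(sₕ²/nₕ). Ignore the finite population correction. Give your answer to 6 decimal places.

N = 28525; Wₕ = Nₕ/N.
sector 1: (10182/28525)²·9.69²/1950 = 0.006135187
sector 2: (3649/28525)²·3.65²/716 = 0.000304487
sector 3: (14694/28525)²·8.84²/464 = 0.044690510
Sum = 0.051130185 → 0.051130.

0.051130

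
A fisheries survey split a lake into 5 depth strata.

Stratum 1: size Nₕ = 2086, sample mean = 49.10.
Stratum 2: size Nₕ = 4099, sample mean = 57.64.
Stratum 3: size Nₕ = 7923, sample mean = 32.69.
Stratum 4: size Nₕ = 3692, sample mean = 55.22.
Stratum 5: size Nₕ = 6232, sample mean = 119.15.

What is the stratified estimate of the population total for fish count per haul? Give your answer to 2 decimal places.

1: 2086·49.10 = 102422.6
2: 4099·57.64 = 236266.36
3: 7923·32.69 = 259002.87
4: 3692·55.22 = 203872.24
5: 6232·119.15 = 742542.8
τ̂ = Σ Nₕx̄ₕ = 1544106.87.

1544106.87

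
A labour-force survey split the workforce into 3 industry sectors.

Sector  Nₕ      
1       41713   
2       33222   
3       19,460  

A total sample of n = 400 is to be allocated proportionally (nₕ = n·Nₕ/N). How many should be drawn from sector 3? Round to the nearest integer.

82

Share of sector 3 = 19460/94395 = 0.20615.
Allocate 400 × 0.20615 = 82.462... → 82.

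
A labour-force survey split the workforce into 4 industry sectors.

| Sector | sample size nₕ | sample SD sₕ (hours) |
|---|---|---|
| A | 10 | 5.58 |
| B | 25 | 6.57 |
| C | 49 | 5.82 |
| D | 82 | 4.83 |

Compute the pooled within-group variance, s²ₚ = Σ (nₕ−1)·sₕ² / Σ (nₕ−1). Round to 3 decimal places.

29.825

Degrees of freedom: 9 + 24 + 48 + 81 = 162.
Σ(nₕ−1)sₕ² = 9·31.1364 + 24·43.1649 + 48·33.8724 + 81·23.3289 = 4831.7013.
s²ₚ = 4831.7013 / 162 = 29.82532... → 29.825.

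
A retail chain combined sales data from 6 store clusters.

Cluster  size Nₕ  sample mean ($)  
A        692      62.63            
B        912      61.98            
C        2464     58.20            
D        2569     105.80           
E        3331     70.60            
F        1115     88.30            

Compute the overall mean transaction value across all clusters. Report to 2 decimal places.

76.58

N = 692 + 912 + 2464 + 2569 + 3331 + 1115 = 11083.
Weight each subgroup mean by Nₕ/N and sum.
Σ Nₕx̄ₕ = 692·62.63 + 912·61.98 + 2464·58.20 + 2569·105.80 + 3331·70.60 + 1115·88.30 = 43339.96 + 56525.76 + 143404.8 + 271800.2 + 235168.6 + 98454.5 = 848693.82.
Divide by N: 848693.82 / 11083 = 76.5762... → 76.58.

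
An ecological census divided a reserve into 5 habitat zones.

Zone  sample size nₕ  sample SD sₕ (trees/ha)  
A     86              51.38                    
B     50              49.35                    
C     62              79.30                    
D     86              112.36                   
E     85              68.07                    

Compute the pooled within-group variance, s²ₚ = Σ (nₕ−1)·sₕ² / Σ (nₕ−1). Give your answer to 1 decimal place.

A: (86−1)·51.38² = 85·2639.9044 = 224391.874
B: (50−1)·49.35² = 49·2435.4225 = 119335.7025
C: (62−1)·79.30² = 61·6288.49 = 383597.89
D: (86−1)·112.36² = 85·12624.7696 = 1073105.416
E: (85−1)·68.07² = 84·4633.5249 = 389216.0916
Numerator = 2189646.9741; denominator = Σ(nₕ−1) = 364.
s²ₚ = 2189646.9741/364 = 6015.514... → 6015.5.

6015.5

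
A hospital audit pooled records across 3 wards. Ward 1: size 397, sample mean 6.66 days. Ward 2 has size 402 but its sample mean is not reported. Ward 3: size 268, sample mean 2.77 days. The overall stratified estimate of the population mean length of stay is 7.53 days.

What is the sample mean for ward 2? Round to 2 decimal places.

11.56

N = 397 + 402 + 268 = 1067.
Overall total = μ·N = 7.53·1067 = 8034.51.
Subtract the known strata: 397·6.66 + 268·2.77 = 3386.38.
Remaining total for ward 2: 8034.51 − 3386.38 = 4648.13.
Divide by its size: 4648.13 / 402 = 11.5625... → 11.56.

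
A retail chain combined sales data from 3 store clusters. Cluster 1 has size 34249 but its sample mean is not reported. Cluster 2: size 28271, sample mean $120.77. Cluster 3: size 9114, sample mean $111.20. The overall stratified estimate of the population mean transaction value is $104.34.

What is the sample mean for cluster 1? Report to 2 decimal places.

88.95

N = 34249 + 28271 + 9114 = 71634.
Overall total = μ·N = 104.34·71634 = 7474291.56.
Subtract the known strata: 28271·120.77 + 9114·111.20 = 4427765.47.
Remaining total for cluster 1: 7474291.56 − 4427765.47 = 3046526.09.
Divide by its size: 3046526.09 / 34249 = 88.9523... → 88.95.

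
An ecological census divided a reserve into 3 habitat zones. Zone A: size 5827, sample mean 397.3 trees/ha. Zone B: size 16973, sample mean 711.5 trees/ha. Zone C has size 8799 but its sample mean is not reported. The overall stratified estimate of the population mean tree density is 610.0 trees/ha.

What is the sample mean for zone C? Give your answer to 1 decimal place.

Σ Nₕx̄ₕ = N·μ, so 8799·x̄_C = 31599·610.0 − (5827·397.3 + 16973·711.5).
= 19275390 − 14391356.6 = 4884033.4.
x̄_C = 4884033.4 / 8799 = 555.067... → 555.1.

555.1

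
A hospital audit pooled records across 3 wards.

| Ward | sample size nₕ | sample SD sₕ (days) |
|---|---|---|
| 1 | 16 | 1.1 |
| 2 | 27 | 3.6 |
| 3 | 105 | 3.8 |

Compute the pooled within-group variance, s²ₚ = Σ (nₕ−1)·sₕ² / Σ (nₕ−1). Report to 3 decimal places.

Degrees of freedom: 15 + 26 + 104 = 145.
Σ(nₕ−1)sₕ² = 15·1.21 + 26·12.96 + 104·14.44 = 1856.87.
s²ₚ = 1856.87 / 145 = 12.806 → 12.806.

12.806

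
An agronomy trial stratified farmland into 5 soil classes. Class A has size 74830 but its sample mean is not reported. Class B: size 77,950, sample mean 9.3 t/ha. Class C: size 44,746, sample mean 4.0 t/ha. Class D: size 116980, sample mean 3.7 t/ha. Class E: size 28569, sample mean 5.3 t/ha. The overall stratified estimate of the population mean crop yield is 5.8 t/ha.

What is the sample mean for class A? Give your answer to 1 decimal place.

N = 74830 + 77950 + 44746 + 116980 + 28569 = 343075.
Overall total = μ·N = 5.8·343075 = 1989835.
Subtract the known strata: 77950·9.3 + 44746·4.0 + 116980·3.7 + 28569·5.3 = 1488160.7.
Remaining total for class A: 1989835 − 1488160.7 = 501674.3.
Divide by its size: 501674.3 / 74830 = 6.704... → 6.7.

6.7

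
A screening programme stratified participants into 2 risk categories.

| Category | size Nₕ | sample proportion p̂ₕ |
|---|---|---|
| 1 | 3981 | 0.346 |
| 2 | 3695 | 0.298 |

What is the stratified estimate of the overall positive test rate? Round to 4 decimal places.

N = 3981 + 3695 = 7676.
Overall proportion = Σ (Nₕ/N)·p̂ₕ.
Σ Nₕp̂ₕ = 1377.426 + 1101.11 = 2478.536.
2478.536 / 7676 = 0.322894... → 0.3229.

0.3229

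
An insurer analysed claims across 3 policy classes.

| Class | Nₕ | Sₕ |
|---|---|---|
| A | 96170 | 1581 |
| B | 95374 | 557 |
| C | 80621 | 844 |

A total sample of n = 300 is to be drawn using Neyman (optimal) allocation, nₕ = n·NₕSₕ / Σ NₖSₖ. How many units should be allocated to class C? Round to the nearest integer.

75

Σ NₕSₕ = 96170·1581 + 95374·557 + 80621·844 = 273212212.
Share for C: 68044124/273212212 = 0.24905.
n_C = 300 × 0.24905 = 74.716... → 75.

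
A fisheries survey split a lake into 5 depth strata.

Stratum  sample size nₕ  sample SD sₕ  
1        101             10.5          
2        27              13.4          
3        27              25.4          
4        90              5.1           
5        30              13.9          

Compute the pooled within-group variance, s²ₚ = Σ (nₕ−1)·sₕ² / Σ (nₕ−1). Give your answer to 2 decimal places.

149.58

1: (101−1)·10.5² = 100·110.25 = 11025
2: (27−1)·13.4² = 26·179.56 = 4668.56
3: (27−1)·25.4² = 26·645.16 = 16774.16
4: (90−1)·5.1² = 89·26.01 = 2314.89
5: (30−1)·13.9² = 29·193.21 = 5603.09
Numerator = 40385.7; denominator = Σ(nₕ−1) = 270.
s²ₚ = 40385.7/270 = 149.5767... → 149.58.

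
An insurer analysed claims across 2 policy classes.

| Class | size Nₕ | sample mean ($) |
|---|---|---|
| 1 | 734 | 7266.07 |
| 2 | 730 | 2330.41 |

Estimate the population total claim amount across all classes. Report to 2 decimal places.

7034494.68

1: 734·7266.07 = 5333295.38
2: 730·2330.41 = 1701199.3
τ̂ = Σ Nₕx̄ₕ = 7034494.68.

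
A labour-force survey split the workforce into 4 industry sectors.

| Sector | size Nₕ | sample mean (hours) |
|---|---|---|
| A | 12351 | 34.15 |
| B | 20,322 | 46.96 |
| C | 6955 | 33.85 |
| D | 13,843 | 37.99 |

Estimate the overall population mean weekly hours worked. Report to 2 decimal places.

N = 12351 + 20322 + 6955 + 13843 = 53471.
The stratified mean weights each stratum mean by its population share Nₕ/N.
Σ Nₕx̄ₕ = 12351·34.15 + 20322·46.96 + 6955·33.85 + 13843·37.99 = 421786.65 + 954321.12 + 235426.75 + 525895.57 = 2137430.09.
Divide by N: 2137430.09 / 53471 = 39.9736... → 39.97.

39.97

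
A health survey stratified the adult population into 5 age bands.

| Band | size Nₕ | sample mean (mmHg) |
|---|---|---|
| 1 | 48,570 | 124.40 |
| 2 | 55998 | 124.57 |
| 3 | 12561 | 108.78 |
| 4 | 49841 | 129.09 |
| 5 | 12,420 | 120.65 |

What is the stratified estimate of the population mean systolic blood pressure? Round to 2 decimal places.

124.40

N = 48570 + 55998 + 12561 + 49841 + 12420 = 179390.
The stratified mean weights each stratum mean by its population share Nₕ/N.
Σ Nₕx̄ₕ = 48570·124.40 + 55998·124.57 + 12561·108.78 + 49841·129.09 + 12420·120.65 = 6042108 + 6975670.86 + 1366385.58 + 6433974.69 + 1498473 = 22316612.13.
Divide by N: 22316612.13 / 179390 = 124.4028... → 124.40.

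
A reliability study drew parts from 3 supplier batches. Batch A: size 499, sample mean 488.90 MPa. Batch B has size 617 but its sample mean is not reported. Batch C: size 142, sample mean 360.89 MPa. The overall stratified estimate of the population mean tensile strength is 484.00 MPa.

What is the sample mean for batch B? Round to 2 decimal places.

Σ Nₕx̄ₕ = N·μ, so 617·x̄_B = 1258·484.00 − (499·488.90 + 142·360.89).
= 608872 − 295207.48 = 313664.52.
x̄_B = 313664.52 / 617 = 508.3704... → 508.37.

508.37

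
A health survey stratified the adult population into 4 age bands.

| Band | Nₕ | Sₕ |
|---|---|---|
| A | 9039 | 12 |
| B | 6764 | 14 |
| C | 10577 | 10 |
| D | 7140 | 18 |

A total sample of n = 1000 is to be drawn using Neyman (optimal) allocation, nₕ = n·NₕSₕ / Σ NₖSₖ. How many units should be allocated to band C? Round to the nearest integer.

242

A: NₕSₕ = 9039·12 = 108468
B: NₕSₕ = 6764·14 = 94696
C: NₕSₕ = 10577·10 = 105770
D: NₕSₕ = 7140·18 = 128520
Σ NₕSₕ = 437454.
n_C = 1000·105770/437454 = 241.785... → 242.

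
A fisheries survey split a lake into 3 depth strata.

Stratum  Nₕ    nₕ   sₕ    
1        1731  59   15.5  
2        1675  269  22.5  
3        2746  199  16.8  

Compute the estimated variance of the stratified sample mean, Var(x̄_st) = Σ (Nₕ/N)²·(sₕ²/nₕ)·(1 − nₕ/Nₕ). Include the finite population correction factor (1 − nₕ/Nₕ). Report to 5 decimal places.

0.69060

N = 6152. Term for each stratum: Wₕ²sₕ²/nₕ·(1−nₕ/Nₕ).
Var(x̄_st) = 0.31139531 + 0.11710629 + 0.26209716 = 0.69059876 → 0.69060.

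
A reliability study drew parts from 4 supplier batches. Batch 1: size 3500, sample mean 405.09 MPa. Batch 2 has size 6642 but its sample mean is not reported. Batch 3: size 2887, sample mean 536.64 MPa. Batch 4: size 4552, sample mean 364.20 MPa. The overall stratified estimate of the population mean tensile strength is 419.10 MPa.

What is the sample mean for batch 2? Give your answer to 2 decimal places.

N = 3500 + 6642 + 2887 + 4552 = 17581.
Overall total = μ·N = 419.10·17581 = 7368197.1.
Subtract the known strata: 3500·405.09 + 2887·536.64 + 4552·364.20 = 4624933.08.
Remaining total for batch 2: 7368197.1 − 4624933.08 = 2743264.02.
Divide by its size: 2743264.02 / 6642 = 413.0178... → 413.02.

413.02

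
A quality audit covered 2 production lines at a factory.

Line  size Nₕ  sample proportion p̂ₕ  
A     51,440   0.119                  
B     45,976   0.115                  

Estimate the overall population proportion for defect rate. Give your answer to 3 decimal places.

Wₕ = Nₕ/N with N = 97416: 0.5280, 0.4720.
p̂_st = 0.5280·0.119 + 0.4720·0.115 ≈ 0.11711... → 0.117.

0.117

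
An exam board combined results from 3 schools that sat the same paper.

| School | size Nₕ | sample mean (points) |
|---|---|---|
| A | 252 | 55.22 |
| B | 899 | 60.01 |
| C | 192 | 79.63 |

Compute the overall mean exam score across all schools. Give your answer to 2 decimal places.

61.92

x̄_st = (Σ Nₕx̄ₕ) / (Σ Nₕ) = (252·55.22 + 899·60.01 + 192·79.63) / 1343
= 83153.39 / 1343 = 61.9162... → 61.92.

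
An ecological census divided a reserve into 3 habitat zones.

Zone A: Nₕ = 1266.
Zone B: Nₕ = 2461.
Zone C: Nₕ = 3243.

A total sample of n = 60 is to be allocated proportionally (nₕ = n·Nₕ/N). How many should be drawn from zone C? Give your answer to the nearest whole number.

28

N = 1266 + 2461 + 3243 = 6970.
n_C = 60·3243/6970 = 27.917... → 28.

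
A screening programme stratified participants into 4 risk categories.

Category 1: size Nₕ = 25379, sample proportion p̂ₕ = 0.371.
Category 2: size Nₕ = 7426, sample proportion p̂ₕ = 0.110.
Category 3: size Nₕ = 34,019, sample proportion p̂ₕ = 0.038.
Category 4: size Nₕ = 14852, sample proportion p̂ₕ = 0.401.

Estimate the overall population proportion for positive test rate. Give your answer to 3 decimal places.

Wₕ = Nₕ/N with N = 81676: 0.3107, 0.0909, 0.4165, 0.1818.
p̂_st = 0.3107·0.371 + 0.0909·0.110 + 0.4165·0.038 + 0.1818·0.401 ≈ 0.21403... → 0.214.

0.214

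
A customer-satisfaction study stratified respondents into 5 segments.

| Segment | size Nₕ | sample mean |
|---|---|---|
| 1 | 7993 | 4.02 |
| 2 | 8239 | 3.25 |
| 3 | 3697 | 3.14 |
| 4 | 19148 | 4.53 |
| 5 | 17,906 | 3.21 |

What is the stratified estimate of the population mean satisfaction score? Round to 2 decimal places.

N = 7993 + 8239 + 3697 + 19148 + 17906 = 56983.
Weight each subgroup mean by Nₕ/N and sum.
Σ Nₕx̄ₕ = 7993·4.02 + 8239·3.25 + 3697·3.14 + 19148·4.53 + 17906·3.21 = 32131.86 + 26776.75 + 11608.58 + 86740.44 + 57478.26 = 214735.89.
Divide by N: 214735.89 / 56983 = 3.7684... → 3.77.

3.77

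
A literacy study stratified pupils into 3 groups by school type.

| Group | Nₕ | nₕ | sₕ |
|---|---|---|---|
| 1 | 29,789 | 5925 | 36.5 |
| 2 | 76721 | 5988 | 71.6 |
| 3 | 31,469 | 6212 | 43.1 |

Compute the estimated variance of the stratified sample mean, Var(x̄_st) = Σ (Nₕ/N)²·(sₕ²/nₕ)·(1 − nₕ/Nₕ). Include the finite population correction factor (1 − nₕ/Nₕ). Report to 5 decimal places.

N = 137979; Wₕ = Nₕ/N.
group 1: (29789/137979)²·36.5²/5925·(1 − 5925/29789) = 0.00839596
group 2: (76721/137979)²·71.6²/5988·(1 − 5988/76721) = 0.24403639
group 3: (31469/137979)²·43.1²/6212·(1 − 6212/31469) = 0.01248423
Sum = 0.26491659 → 0.26492.

0.26492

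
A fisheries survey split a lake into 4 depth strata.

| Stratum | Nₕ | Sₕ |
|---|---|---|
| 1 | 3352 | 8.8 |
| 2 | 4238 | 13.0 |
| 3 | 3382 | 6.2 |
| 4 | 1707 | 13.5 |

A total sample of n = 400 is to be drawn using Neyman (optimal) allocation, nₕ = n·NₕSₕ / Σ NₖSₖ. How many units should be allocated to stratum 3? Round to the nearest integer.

65

Σ NₕSₕ = 3352·8.8 + 4238·13.0 + 3382·6.2 + 1707·13.5 = 128604.5.
Share for 3: 20968.4/128604.5 = 0.16305.
n_3 = 400 × 0.16305 = 65.218... → 65.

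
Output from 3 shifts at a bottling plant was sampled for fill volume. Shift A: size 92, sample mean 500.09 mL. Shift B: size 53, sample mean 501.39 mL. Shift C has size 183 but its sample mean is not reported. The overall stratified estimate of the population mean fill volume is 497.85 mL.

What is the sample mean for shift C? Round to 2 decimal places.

495.70

Σ Nₕx̄ₕ = N·μ, so 183·x̄_C = 328·497.85 − (92·500.09 + 53·501.39).
= 163294.8 − 72581.95 = 90712.85.
x̄_C = 90712.85 / 183 = 495.6986... → 495.70.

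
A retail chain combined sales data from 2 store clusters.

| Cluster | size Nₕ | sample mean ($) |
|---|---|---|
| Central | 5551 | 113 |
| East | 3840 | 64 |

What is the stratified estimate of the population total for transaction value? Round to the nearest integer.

873023

Population total = Σ Nₕ·x̄ₕ (each stratum's size times its mean).
5551·113 + 3840·64 = 627263 + 245760 = 873023.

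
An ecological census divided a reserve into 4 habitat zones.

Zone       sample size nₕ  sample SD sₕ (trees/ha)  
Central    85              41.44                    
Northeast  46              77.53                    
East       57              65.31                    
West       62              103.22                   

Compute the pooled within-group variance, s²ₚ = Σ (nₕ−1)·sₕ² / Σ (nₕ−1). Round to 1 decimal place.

5298.9

Degrees of freedom: 84 + 45 + 56 + 61 = 246.
Σ(nₕ−1)sₕ² = 84·1717.2736 + 45·6010.9009 + 56·4265.3961 + 61·10654.3684 = 1303520.1769.
s²ₚ = 1303520.1769 / 246 = 5298.863... → 5298.9.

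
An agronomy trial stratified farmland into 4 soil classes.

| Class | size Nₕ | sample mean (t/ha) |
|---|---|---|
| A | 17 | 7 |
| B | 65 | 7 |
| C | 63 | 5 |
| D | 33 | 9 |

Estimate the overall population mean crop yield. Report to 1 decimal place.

N = 178; weights Wₕ = Nₕ/N = (0.0955, 0.3652, 0.3539, 0.1854).
x̄_st = Σ Wₕ·x̄ₕ = 0.0955·7 + 0.3652·7 + 0.3539·5 + 0.1854·9 ≈ 6.663...
→ 6.7.

6.7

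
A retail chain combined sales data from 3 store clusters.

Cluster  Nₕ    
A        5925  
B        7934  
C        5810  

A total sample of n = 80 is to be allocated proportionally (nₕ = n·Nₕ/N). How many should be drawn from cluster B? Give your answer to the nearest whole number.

Share of cluster B = 7934/19669 = 0.40338.
Allocate 80 × 0.40338 = 32.270... → 32.

32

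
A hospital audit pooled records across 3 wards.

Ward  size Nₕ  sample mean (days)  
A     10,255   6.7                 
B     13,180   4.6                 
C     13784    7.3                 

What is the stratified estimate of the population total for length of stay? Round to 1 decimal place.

A: 10255·6.7 = 68708.5
B: 13180·4.6 = 60628
C: 13784·7.3 = 100623.2
τ̂ = Σ Nₕx̄ₕ = 229959.7.

229959.7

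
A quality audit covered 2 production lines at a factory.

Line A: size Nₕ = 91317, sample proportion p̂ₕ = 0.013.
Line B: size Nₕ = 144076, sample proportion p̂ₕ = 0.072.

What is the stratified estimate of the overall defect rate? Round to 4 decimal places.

0.0491

N = 91317 + 144076 = 235393.
Overall proportion = Σ (Nₕ/N)·p̂ₕ.
Σ Nₕp̂ₕ = 1187.121 + 10373.472 = 11560.593.
11560.593 / 235393 = 0.049112... → 0.0491.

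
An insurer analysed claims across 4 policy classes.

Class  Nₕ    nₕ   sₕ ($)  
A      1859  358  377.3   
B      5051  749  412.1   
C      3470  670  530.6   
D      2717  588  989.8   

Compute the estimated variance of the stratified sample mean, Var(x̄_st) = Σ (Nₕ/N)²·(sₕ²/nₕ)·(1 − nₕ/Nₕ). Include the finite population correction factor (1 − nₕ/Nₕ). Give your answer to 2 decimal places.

115.18

N = 13097. Term for each stratum: Wₕ²sₕ²/nₕ·(1−nₕ/Nₕ).
Var(x̄_st) = 6.46855 + 28.72285 + 23.80146 + 56.18744 = 115.18029 → 115.18.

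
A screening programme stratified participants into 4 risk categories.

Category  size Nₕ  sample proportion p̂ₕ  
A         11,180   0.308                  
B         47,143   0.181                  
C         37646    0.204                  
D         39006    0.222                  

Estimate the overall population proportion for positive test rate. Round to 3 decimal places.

Wₕ = Nₕ/N with N = 134975: 0.0828, 0.3493, 0.2789, 0.2890.
p̂_st = 0.0828·0.308 + 0.3493·0.181 + 0.2789·0.204 + 0.2890·0.222 ≈ 0.20978... → 0.210.

0.210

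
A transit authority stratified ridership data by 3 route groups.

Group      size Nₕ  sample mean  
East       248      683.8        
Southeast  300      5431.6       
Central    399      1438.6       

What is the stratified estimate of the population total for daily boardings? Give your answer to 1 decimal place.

2373063.8

East: 248·683.8 = 169582.4
Southeast: 300·5431.6 = 1629480
Central: 399·1438.6 = 574001.4
τ̂ = Σ Nₕx̄ₕ = 2373063.8.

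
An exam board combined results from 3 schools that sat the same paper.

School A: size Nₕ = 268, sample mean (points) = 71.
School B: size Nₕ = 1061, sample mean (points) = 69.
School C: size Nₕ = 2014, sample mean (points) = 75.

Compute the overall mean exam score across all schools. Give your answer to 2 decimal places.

x̄_st = (Σ Nₕx̄ₕ) / (Σ Nₕ) = (268·71 + 1061·69 + 2014·75) / 3343
= 243287 / 3343 = 72.7751... → 72.78.

72.78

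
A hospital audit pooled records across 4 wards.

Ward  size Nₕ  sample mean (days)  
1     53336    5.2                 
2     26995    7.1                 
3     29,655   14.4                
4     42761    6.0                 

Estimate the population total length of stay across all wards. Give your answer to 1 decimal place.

1152609.7

Estimate total by summing Nₕ·x̄ₕ over strata.
53336·5.2 + 26995·7.1 + 29655·14.4 + 42761·6.0 = 277347.2 + 191664.5 + 427032 + 256566 = 1152609.7.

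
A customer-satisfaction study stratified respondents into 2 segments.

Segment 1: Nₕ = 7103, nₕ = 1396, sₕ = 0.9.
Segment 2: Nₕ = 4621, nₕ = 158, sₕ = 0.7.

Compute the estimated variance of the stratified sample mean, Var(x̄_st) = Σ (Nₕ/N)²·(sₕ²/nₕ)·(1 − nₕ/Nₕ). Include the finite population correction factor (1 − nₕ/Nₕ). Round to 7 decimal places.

N = 11724; Wₕ = Nₕ/N.
segment 1: (7103/11724)²·0.9²/1396·(1 − 1396/7103) = 0.0001711188
segment 2: (4621/11724)²·0.7²/158·(1 − 158/4621) = 0.0004653184
Sum = 0.0006364372 → 0.0006364.

0.0006364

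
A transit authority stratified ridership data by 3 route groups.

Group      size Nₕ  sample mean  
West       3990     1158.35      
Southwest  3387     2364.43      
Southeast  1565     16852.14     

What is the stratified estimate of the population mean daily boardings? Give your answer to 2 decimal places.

4361.86

N = 3990 + 3387 + 1565 = 8942.
Weight each subgroup mean by Nₕ/N and sum.
Σ Nₕx̄ₕ = 3990·1158.35 + 3387·2364.43 + 1565·16852.14 = 4621816.5 + 8008324.41 + 26373599.1 = 39003740.01.
Divide by N: 39003740.01 / 8942 = 4361.8586... → 4361.86.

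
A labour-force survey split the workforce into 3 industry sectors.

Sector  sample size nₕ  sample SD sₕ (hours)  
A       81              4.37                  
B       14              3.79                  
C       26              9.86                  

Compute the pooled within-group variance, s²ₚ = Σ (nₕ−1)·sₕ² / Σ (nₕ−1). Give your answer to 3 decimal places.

Degrees of freedom: 80 + 13 + 25 = 118.
Σ(nₕ−1)sₕ² = 80·19.0969 + 13·14.3641 + 25·97.2196 = 4144.9753.
s²ₚ = 4144.9753 / 118 = 35.12691... → 35.127.

35.127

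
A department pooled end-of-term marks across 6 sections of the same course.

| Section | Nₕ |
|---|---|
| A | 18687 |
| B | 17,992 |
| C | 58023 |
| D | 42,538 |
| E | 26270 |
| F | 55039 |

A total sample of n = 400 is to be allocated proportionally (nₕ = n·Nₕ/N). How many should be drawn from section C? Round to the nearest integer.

106

Share of section C = 58023/218549 = 0.26549.
Allocate 400 × 0.26549 = 106.197... → 106.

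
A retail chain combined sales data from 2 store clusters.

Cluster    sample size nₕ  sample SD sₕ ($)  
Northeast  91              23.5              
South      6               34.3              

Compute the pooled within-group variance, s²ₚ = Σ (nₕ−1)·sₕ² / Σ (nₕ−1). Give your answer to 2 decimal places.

Degrees of freedom: 90 + 5 = 95.
Σ(nₕ−1)sₕ² = 90·552.25 + 5·1176.49 = 55584.95.
s²ₚ = 55584.95 / 95 = 585.1047... → 585.10.

585.10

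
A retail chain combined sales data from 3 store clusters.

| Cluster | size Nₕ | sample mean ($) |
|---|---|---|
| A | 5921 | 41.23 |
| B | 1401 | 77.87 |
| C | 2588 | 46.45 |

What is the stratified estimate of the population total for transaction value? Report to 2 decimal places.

473431.30

A: 5921·41.23 = 244122.83
B: 1401·77.87 = 109095.87
C: 2588·46.45 = 120212.6
τ̂ = Σ Nₕx̄ₕ = 473431.30.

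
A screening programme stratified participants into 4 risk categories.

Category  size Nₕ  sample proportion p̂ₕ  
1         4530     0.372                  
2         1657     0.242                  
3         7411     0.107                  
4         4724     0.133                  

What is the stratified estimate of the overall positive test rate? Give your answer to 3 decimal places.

0.191

N = 4530 + 1657 + 7411 + 4724 = 18322.
Overall proportion = Σ (Nₕ/N)·p̂ₕ.
Σ Nₕp̂ₕ = 1685.16 + 400.994 + 792.977 + 628.292 = 3507.423.
3507.423 / 18322 = 0.19143... → 0.191.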